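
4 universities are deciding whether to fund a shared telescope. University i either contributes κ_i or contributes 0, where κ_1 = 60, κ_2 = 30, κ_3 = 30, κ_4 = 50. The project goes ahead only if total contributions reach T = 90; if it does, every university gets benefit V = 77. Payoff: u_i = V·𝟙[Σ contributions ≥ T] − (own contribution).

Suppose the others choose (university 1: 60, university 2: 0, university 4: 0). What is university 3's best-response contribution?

Others' total = 60. Contributing 30 brings total to 90 ≥ 90: gain V − κ_3 = 47.
Best response: 30.

30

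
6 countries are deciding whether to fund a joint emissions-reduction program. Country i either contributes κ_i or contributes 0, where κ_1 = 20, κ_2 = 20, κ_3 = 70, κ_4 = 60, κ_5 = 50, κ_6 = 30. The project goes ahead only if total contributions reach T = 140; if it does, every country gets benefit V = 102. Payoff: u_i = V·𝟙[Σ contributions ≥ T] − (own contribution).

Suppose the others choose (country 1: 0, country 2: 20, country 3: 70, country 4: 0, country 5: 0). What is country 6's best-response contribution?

0

Others' total = 90. Even contributing 30 gives 120 < 140: no benefit either way.
Best response: 0.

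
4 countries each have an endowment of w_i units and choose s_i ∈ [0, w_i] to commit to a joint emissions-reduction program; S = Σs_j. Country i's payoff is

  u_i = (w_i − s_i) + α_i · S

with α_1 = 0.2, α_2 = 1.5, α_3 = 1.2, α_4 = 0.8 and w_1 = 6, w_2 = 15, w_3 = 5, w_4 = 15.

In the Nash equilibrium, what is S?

20

∂u_i/∂s_i = α_i − 1, so country i contributes w_i if α_i > 1, else 0.
α_i > 1 for i ∈ {2, 3}; NE contributions (0, 15, 5, 0), S = 20.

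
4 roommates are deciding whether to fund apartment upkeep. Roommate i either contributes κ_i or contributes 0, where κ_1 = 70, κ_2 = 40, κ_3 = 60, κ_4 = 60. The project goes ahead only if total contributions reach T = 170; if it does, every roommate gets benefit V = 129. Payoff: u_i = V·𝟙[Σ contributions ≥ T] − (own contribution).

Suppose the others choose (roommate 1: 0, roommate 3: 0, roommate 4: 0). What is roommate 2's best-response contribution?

Others' total = 0. Even contributing 40 gives 40 < 170: no benefit either way.
Best response: 0.

0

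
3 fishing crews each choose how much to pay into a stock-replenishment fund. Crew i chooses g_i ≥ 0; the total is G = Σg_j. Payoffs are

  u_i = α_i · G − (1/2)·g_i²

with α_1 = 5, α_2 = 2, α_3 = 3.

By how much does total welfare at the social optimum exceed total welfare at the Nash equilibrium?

69

Crew i's FOC: ∂u_i/∂g_i = α_i − g_i = 0, so g_i* = α_i.
NE contributions = (5, 2, 3); G = 10.
W^NE = (Σα)·G − ½Σα_i² = 10² − ½·38 = 81.
Planner sets g_i = Σα_j = 10 for every i, so G^SO = 3·10 = 30.
W^SO = (Σα)·G^SO − ½·3·(Σα)² = (3/2)·10² = 150.
Deadweight loss = W^SO − W^NE = 69.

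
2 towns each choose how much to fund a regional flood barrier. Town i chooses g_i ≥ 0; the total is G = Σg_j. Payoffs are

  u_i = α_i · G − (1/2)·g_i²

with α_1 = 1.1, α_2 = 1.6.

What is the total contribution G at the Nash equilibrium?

Town i's FOC: ∂u_i/∂g_i = α_i − g_i = 0, so g_i* = α_i.
NE contributions = (1.1, 1.6); G = 2.7.

2.7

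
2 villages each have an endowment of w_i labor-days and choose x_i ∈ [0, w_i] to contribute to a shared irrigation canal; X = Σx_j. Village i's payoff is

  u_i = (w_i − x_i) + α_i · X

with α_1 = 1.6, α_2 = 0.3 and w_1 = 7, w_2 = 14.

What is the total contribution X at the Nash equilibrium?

7

∂u_i/∂x_i = α_i − 1, so village i contributes w_i if α_i > 1, else 0.
α_i > 1 for i ∈ {1}; NE contributions (7, 0), X = 7.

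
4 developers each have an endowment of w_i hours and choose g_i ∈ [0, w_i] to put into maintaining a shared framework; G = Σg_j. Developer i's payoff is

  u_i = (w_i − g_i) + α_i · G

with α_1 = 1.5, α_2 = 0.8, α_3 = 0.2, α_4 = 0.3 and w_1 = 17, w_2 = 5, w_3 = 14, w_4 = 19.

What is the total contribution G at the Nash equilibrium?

17

∂u_i/∂g_i = α_i − 1, so developer i contributes w_i if α_i > 1, else 0.
α_i > 1 for i ∈ {1}; NE contributions (17, 0, 0, 0), G = 17.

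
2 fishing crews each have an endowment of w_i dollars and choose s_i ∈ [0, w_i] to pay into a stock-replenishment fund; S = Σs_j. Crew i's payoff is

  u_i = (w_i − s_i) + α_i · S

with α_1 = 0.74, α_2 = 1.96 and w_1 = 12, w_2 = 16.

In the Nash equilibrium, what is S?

16

∂u_i/∂s_i = α_i − 1, so crew i contributes w_i if α_i > 1, else 0.
α_i > 1 for i ∈ {2}; NE contributions (0, 16), S = 16.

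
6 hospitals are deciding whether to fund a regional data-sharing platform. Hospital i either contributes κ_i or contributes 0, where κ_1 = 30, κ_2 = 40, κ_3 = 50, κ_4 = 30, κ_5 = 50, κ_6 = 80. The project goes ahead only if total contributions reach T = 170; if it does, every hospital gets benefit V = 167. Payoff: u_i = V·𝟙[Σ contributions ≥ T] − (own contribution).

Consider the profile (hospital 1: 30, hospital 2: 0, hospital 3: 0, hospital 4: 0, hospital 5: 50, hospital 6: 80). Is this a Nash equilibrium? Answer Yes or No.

No

Total = 160 < 170: not provided.
Hospital 1 (pledges 30, payoff -30): dropping to 0 → total 130, payoff 0. Profitable deviation.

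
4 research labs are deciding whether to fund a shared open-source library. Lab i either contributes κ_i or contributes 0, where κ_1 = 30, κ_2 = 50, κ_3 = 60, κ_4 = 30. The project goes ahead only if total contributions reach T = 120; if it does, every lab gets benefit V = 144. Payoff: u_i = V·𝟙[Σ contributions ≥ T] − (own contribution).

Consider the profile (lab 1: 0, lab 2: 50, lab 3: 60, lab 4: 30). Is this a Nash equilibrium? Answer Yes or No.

Total = 140 ≥ 120: provided.
Lab 1 (pledges 0, payoff 144): pledging 30 → total 170, payoff 114. No gain.
Lab 2 (pledges 50, payoff 94): dropping to 0 → total 90, payoff 0. No gain.
Lab 3 (pledges 60, payoff 84): dropping to 0 → total 80, payoff 0. No gain.
Lab 4 (pledges 30, payoff 114): dropping to 0 → total 110, payoff 0. No gain.

Yes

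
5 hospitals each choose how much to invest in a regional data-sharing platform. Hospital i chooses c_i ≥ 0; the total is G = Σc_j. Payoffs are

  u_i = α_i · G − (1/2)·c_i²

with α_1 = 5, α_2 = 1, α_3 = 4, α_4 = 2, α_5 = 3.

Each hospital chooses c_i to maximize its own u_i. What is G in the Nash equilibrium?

Hospital i's FOC: ∂u_i/∂c_i = α_i − c_i = 0, so c_i* = α_i.
NE contributions = (5, 1, 4, 2, 3); G = 15.

15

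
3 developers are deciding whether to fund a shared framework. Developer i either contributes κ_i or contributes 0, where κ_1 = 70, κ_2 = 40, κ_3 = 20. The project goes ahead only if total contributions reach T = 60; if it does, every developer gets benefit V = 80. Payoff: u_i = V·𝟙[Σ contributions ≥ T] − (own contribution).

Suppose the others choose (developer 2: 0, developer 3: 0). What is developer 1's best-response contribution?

Others' total = 0. Contributing 70 brings total to 70 ≥ 60: gain V − κ_1 = 10.
Best response: 70.

70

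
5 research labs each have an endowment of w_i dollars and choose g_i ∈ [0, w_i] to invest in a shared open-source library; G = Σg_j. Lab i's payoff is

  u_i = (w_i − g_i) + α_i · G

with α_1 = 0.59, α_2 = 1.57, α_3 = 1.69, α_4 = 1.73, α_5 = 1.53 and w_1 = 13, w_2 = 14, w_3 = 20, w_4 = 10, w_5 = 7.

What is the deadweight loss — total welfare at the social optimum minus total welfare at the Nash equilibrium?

∂u_i/∂g_i = α_i − 1, so lab i contributes w_i if α_i > 1, else 0.
α_i > 1 for i ∈ {2, 3, 4, 5}; NE contributions (0, 14, 20, 10, 7), G = 51.
W^NE = Σw_i − G^NE + (Σα_i)·G^NE = 64 + 6.11·51 = 375.61.
Planner: ∂(Σu_j)/∂g_i = Σα_j − 1 = 6.11 > 0, so everyone contributes w_i; G^SO = 64, W^SO = 64 + 6.11·64 = 455.04.
Deadweight loss = 79.43.

79.43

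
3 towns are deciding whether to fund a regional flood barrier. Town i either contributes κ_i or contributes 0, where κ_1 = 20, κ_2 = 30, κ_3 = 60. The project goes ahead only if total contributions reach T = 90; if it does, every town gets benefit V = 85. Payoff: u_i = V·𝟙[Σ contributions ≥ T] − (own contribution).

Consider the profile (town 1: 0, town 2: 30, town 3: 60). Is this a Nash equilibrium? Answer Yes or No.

Yes

Total = 90 ≥ 90: provided.
Town 1 (pledges 0, payoff 85): pledging 20 → total 110, payoff 65. No gain.
Town 2 (pledges 30, payoff 55): dropping to 0 → total 60, payoff 0. No gain.
Town 3 (pledges 60, payoff 25): dropping to 0 → total 30, payoff 0. No gain.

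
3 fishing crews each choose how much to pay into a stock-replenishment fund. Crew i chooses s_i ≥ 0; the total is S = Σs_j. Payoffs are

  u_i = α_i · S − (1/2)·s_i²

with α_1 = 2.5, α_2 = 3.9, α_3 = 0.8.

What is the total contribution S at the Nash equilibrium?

7.2

Crew i's FOC: ∂u_i/∂s_i = α_i − s_i = 0, so s_i* = α_i.
NE contributions = (2.5, 3.9, 0.8); S = 7.2.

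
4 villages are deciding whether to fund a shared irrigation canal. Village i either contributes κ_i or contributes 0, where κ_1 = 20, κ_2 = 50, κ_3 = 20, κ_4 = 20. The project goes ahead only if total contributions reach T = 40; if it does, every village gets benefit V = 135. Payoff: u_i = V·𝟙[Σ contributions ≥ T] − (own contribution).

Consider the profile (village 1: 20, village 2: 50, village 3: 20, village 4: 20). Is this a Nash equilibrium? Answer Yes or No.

Total = 110 ≥ 40: provided.
Village 1 (pledges 20, payoff 115): dropping to 0 → total 90, payoff 135. Profitable deviation.

No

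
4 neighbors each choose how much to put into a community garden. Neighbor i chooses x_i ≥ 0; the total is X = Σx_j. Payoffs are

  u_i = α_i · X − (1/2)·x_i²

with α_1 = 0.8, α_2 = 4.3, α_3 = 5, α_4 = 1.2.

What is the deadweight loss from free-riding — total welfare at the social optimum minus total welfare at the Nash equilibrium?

150.475

Neighbor i's FOC: ∂u_i/∂x_i = α_i − x_i = 0, so x_i* = α_i.
NE contributions = (0.8, 4.3, 5, 1.2); X = 11.3.
W^NE = (Σα)·X − ½Σα_i² = 11.3² − ½·45.57 = 104.905.
Planner sets x_i = Σα_j = 11.3 for every i, so X^SO = 4·11.3 = 45.2.
W^SO = (Σα)·X^SO − ½·4·(Σα)² = (4/2)·11.3² = 255.38.
Deadweight loss = W^SO − W^NE = 150.475.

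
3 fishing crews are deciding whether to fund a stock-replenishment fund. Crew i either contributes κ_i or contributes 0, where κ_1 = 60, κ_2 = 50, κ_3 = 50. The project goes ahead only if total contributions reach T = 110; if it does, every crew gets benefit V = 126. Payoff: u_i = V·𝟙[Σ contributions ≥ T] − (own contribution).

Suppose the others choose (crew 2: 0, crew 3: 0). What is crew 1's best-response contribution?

Others' total = 0. Even contributing 60 gives 60 < 110: no benefit either way.
Best response: 0.

0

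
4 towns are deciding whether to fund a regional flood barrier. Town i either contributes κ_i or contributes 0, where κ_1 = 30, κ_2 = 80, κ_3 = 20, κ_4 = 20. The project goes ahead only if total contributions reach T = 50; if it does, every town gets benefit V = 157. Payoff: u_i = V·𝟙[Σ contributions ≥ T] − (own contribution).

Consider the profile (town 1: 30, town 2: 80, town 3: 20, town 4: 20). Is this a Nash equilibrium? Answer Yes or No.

Total = 150 ≥ 50: provided.
Town 1 (pledges 30, payoff 127): dropping to 0 → total 120, payoff 157. Profitable deviation.

No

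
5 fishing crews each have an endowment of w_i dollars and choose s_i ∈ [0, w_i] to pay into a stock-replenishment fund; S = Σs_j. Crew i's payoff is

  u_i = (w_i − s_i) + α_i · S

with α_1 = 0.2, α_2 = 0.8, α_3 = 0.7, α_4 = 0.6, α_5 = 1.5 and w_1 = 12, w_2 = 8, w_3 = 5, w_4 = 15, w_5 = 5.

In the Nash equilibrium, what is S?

∂u_i/∂s_i = α_i − 1, so crew i contributes w_i if α_i > 1, else 0.
α_i > 1 for i ∈ {5}; NE contributions (0, 0, 0, 0, 5), S = 5.

5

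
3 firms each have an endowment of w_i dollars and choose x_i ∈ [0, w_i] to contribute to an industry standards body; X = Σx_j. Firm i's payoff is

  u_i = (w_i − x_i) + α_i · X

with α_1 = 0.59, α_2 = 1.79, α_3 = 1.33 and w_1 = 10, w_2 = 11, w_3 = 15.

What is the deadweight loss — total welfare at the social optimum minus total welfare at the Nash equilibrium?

∂u_i/∂x_i = α_i − 1, so firm i contributes w_i if α_i > 1, else 0.
α_i > 1 for i ∈ {2, 3}; NE contributions (0, 11, 15), X = 26.
W^NE = Σw_i − X^NE + (Σα_i)·X^NE = 36 + 2.71·26 = 106.46.
Planner: ∂(Σu_j)/∂x_i = Σα_j − 1 = 2.71 > 0, so everyone contributes w_i; X^SO = 36, W^SO = 36 + 2.71·36 = 133.56.
Deadweight loss = 27.1.

27.1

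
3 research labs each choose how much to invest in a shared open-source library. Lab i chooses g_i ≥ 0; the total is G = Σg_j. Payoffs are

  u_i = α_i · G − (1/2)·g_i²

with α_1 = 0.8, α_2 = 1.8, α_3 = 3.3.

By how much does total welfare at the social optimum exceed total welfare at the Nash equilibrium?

24.79

Lab i's FOC: ∂u_i/∂g_i = α_i − g_i = 0, so g_i* = α_i.
NE contributions = (0.8, 1.8, 3.3); G = 5.9.
W^NE = (Σα)·G − ½Σα_i² = 5.9² − ½·14.77 = 27.425.
Planner sets g_i = Σα_j = 5.9 for every i, so G^SO = 3·5.9 = 17.7.
W^SO = (Σα)·G^SO − ½·3·(Σα)² = (3/2)·5.9² = 52.215.
Deadweight loss = W^SO − W^NE = 24.79.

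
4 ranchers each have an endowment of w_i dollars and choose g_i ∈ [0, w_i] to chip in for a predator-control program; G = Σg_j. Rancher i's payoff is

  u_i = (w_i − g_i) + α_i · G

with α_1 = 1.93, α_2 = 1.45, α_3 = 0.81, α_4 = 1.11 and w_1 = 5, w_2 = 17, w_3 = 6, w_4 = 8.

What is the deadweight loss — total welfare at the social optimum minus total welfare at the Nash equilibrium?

∂u_i/∂g_i = α_i − 1, so rancher i contributes w_i if α_i > 1, else 0.
α_i > 1 for i ∈ {1, 2, 4}; NE contributions (5, 17, 0, 8), G = 30.
W^NE = Σw_i − G^NE + (Σα_i)·G^NE = 36 + 4.3·30 = 165.
Planner: ∂(Σu_j)/∂g_i = Σα_j − 1 = 4.3 > 0, so everyone contributes w_i; G^SO = 36, W^SO = 36 + 4.3·36 = 190.8.
Deadweight loss = 25.8.

25.8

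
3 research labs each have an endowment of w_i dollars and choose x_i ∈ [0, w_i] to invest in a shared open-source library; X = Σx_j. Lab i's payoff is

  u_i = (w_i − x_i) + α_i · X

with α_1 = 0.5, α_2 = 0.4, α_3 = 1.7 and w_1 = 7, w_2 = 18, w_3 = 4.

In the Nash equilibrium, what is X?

4

∂u_i/∂x_i = α_i − 1, so lab i contributes w_i if α_i > 1, else 0.
α_i > 1 for i ∈ {3}; NE contributions (0, 0, 4), X = 4.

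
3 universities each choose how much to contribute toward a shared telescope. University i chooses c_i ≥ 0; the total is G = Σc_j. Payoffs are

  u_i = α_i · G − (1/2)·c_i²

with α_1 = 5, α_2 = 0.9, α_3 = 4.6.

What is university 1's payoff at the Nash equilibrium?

University i's FOC: ∂u_i/∂c_i = α_i − c_i = 0, so c_i* = α_i.
NE contributions = (5, 0.9, 4.6); G = 10.5.
u_1 = α_1·G − ½·(c_1)² = 5·10.5 − ½·5² = 40.

40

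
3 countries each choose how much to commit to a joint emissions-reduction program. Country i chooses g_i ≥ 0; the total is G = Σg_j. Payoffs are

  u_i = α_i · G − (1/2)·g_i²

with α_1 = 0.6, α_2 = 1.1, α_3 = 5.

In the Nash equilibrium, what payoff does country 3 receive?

21

Country i's FOC: ∂u_i/∂g_i = α_i − g_i = 0, so g_i* = α_i.
NE contributions = (0.6, 1.1, 5); G = 6.7.
u_3 = α_3·G − ½·(g_3)² = 5·6.7 − ½·5² = 21.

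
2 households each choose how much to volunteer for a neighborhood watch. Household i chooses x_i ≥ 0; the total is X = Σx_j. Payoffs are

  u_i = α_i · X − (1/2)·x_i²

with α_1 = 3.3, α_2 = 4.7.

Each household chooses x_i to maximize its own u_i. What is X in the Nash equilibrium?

8

Household i's FOC: ∂u_i/∂x_i = α_i − x_i = 0, so x_i* = α_i.
NE contributions = (3.3, 4.7); X = 8.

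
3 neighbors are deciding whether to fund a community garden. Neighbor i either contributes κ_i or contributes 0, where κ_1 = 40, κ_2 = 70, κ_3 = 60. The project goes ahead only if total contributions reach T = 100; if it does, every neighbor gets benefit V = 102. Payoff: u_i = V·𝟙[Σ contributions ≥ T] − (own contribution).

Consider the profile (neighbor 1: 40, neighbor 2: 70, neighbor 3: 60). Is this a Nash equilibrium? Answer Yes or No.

Total = 170 ≥ 100: provided.
Neighbor 1 (pledges 40, payoff 62): dropping to 0 → total 130, payoff 102. Profitable deviation.

No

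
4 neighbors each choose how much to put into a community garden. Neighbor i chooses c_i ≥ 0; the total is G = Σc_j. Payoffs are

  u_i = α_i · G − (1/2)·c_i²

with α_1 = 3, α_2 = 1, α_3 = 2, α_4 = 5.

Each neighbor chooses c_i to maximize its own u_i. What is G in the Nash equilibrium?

11

Neighbor i's FOC: ∂u_i/∂c_i = α_i − c_i = 0, so c_i* = α_i.
NE contributions = (3, 1, 2, 5); G = 11.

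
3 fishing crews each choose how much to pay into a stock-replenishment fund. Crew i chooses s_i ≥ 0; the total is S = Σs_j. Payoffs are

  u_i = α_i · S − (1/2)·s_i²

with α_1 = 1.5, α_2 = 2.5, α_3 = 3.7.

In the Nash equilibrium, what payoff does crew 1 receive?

10.425

Crew i's FOC: ∂u_i/∂s_i = α_i − s_i = 0, so s_i* = α_i.
NE contributions = (1.5, 2.5, 3.7); S = 7.7.
u_1 = α_1·S − ½·(s_1)² = 1.5·7.7 − ½·1.5² = 10.425.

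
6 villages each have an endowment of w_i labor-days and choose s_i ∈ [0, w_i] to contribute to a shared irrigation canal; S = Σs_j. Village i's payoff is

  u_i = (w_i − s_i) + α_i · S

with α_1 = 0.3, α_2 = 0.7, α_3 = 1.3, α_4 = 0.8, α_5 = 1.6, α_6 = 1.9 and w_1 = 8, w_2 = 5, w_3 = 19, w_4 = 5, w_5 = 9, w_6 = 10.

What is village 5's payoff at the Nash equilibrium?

∂u_i/∂s_i = α_i − 1, so village i contributes w_i if α_i > 1, else 0.
α_i > 1 for i ∈ {3, 5, 6}; NE contributions (0, 0, 19, 0, 9, 10), S = 38.
u_5 = (9 − 9) + 1.6·38 = 60.8.

60.8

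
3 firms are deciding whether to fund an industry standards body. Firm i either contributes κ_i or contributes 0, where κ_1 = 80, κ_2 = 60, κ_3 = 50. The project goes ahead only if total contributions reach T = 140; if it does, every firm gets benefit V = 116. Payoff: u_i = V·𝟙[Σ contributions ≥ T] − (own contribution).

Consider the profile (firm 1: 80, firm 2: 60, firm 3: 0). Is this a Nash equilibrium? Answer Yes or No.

Total = 140 ≥ 140: provided.
Firm 1 (pledges 80, payoff 36): dropping to 0 → total 60, payoff 0. No gain.
Firm 2 (pledges 60, payoff 56): dropping to 0 → total 80, payoff 0. No gain.
Firm 3 (pledges 0, payoff 116): pledging 50 → total 190, payoff 66. No gain.

Yes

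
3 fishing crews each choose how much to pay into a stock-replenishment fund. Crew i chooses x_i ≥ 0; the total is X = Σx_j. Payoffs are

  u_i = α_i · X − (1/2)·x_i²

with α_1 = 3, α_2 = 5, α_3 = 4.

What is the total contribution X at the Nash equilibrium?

12

Crew i's FOC: ∂u_i/∂x_i = α_i − x_i = 0, so x_i* = α_i.
NE contributions = (3, 5, 4); X = 12.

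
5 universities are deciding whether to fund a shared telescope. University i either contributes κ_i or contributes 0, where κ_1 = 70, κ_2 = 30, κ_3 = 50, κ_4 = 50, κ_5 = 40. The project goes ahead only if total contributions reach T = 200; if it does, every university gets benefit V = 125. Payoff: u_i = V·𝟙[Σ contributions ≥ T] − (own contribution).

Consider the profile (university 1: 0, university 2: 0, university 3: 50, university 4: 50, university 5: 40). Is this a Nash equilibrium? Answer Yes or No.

Total = 140 < 200: not provided.
University 1 (pledges 0, payoff 0): pledging 70 → total 210, payoff 55. Profitable deviation.

No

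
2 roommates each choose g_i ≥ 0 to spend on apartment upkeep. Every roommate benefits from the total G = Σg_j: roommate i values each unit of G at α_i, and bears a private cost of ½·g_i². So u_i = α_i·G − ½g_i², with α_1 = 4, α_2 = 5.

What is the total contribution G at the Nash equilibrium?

9

Roommate i's FOC: ∂u_i/∂g_i = α_i − g_i = 0, so g_i* = α_i.
NE contributions = (4, 5); G = 9.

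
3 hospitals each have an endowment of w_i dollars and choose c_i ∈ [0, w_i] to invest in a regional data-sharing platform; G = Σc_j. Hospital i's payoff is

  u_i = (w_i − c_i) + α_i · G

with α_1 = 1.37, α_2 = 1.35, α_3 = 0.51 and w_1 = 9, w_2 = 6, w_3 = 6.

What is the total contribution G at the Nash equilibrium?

∂u_i/∂c_i = α_i − 1, so hospital i contributes w_i if α_i > 1, else 0.
α_i > 1 for i ∈ {1, 2}; NE contributions (9, 6, 0), G = 15.

15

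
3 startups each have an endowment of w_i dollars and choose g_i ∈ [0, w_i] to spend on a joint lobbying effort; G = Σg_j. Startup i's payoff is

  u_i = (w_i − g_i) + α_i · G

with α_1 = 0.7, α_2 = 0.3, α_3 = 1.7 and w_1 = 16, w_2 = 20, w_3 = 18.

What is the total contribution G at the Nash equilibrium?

18

∂u_i/∂g_i = α_i − 1, so startup i contributes w_i if α_i > 1, else 0.
α_i > 1 for i ∈ {3}; NE contributions (0, 0, 18), G = 18.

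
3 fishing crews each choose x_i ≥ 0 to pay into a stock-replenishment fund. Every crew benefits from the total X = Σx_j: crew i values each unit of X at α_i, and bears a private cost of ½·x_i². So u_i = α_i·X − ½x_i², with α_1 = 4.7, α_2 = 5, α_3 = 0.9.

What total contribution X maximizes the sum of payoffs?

31.8

Planner FOC: ∂(Σu_j)/∂x_i = (Σα_j) − x_i = 0, so x_i^SO = Σα_j = 10.6 for every i; X^SO = 31.8.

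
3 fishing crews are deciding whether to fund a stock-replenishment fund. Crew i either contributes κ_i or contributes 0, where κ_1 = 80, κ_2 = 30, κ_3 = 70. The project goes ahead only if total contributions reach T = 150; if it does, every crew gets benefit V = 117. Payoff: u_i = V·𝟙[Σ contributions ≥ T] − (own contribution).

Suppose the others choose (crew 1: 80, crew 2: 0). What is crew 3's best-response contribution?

Others' total = 80. Contributing 70 brings total to 150 ≥ 150: gain V − κ_3 = 47.
Best response: 70.

70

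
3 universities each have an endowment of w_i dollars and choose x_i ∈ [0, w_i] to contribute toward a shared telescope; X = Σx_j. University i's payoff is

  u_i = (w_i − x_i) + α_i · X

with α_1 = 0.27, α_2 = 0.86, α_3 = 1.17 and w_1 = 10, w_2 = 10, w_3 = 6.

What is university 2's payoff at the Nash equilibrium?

∂u_i/∂x_i = α_i − 1, so university i contributes w_i if α_i > 1, else 0.
α_i > 1 for i ∈ {3}; NE contributions (0, 0, 6), X = 6.
u_2 = (10 − 0) + 0.86·6 = 15.16.

15.16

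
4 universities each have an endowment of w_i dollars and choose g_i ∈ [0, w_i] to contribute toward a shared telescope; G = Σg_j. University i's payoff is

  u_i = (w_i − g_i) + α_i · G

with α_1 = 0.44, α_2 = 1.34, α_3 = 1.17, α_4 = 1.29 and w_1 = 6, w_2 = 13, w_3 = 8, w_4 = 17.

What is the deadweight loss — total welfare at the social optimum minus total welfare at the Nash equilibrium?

19.44

∂u_i/∂g_i = α_i − 1, so university i contributes w_i if α_i > 1, else 0.
α_i > 1 for i ∈ {2, 3, 4}; NE contributions (0, 13, 8, 17), G = 38.
W^NE = Σw_i − G^NE + (Σα_i)·G^NE = 44 + 3.24·38 = 167.12.
Planner: ∂(Σu_j)/∂g_i = Σα_j − 1 = 3.24 > 0, so everyone contributes w_i; G^SO = 44, W^SO = 44 + 3.24·44 = 186.56.
Deadweight loss = 19.44.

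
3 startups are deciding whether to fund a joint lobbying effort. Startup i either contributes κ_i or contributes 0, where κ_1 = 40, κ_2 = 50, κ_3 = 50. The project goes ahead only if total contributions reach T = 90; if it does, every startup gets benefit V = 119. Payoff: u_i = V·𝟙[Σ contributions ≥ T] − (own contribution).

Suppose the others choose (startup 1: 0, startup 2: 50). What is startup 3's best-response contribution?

Others' total = 50. Contributing 50 brings total to 100 ≥ 90: gain V − κ_3 = 69.
Best response: 50.

50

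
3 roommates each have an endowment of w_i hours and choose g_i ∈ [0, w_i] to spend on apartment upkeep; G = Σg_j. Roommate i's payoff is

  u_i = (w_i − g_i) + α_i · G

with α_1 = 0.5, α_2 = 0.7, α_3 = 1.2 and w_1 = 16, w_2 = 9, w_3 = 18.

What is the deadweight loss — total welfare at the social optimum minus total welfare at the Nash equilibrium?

35

∂u_i/∂g_i = α_i − 1, so roommate i contributes w_i if α_i > 1, else 0.
α_i > 1 for i ∈ {3}; NE contributions (0, 0, 18), G = 18.
W^NE = Σw_i − G^NE + (Σα_i)·G^NE = 43 + 1.4·18 = 68.2.
Planner: ∂(Σu_j)/∂g_i = Σα_j − 1 = 1.4 > 0, so everyone contributes w_i; G^SO = 43, W^SO = 43 + 1.4·43 = 103.2.
Deadweight loss = 35.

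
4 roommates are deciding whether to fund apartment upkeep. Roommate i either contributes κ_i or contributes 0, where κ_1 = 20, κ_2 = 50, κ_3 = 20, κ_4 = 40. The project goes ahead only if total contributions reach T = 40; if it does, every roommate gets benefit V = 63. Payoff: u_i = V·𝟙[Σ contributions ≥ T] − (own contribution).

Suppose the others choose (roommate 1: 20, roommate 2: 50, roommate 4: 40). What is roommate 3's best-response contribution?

0

Others' total = 110 ≥ 40; contributing adds cost 20 for no extra benefit.
Best response: 0.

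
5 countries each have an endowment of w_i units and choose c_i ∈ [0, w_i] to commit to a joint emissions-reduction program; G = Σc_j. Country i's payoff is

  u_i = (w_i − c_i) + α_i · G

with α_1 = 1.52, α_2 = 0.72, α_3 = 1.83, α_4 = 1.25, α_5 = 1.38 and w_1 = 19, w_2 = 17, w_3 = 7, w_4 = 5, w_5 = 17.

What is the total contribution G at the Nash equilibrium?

48

∂u_i/∂c_i = α_i − 1, so country i contributes w_i if α_i > 1, else 0.
α_i > 1 for i ∈ {1, 3, 4, 5}; NE contributions (19, 0, 7, 5, 17), G = 48.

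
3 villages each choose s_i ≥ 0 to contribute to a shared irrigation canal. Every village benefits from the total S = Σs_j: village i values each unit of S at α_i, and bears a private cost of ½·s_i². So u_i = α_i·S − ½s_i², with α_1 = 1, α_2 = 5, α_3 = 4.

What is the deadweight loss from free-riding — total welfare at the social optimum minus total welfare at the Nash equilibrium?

Village i's FOC: ∂u_i/∂s_i = α_i − s_i = 0, so s_i* = α_i.
NE contributions = (1, 5, 4); S = 10.
W^NE = (Σα)·S − ½Σα_i² = 10² − ½·42 = 79.
Planner sets s_i = Σα_j = 10 for every i, so S^SO = 3·10 = 30.
W^SO = (Σα)·S^SO − ½·3·(Σα)² = (3/2)·10² = 150.
Deadweight loss = W^SO − W^NE = 71.

71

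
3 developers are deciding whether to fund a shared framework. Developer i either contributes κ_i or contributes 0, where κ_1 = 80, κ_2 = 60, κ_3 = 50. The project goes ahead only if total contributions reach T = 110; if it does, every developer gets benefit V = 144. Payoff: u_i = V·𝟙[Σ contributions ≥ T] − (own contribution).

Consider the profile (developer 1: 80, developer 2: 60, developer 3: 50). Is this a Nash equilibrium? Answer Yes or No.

Total = 190 ≥ 110: provided.
Developer 1 (pledges 80, payoff 64): dropping to 0 → total 110, payoff 144. Profitable deviation.

No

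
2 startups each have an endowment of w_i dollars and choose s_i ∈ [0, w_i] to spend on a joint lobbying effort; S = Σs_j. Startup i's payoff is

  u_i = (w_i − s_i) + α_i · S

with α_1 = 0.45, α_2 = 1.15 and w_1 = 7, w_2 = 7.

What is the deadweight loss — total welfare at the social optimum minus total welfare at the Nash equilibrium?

∂u_i/∂s_i = α_i − 1, so startup i contributes w_i if α_i > 1, else 0.
α_i > 1 for i ∈ {2}; NE contributions (0, 7), S = 7.
W^NE = Σw_i − S^NE + (Σα_i)·S^NE = 14 + 0.6·7 = 18.2.
Planner: ∂(Σu_j)/∂s_i = Σα_j − 1 = 0.6 > 0, so everyone contributes w_i; S^SO = 14, W^SO = 14 + 0.6·14 = 22.4.
Deadweight loss = 4.2.

4.2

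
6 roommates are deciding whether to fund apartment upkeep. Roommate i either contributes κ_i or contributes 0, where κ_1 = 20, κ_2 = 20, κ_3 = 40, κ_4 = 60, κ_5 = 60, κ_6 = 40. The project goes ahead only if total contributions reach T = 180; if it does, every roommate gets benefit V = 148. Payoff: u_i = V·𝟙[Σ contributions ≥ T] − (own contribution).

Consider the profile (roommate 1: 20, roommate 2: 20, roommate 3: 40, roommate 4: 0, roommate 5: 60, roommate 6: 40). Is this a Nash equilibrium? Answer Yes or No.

Total = 180 ≥ 180: provided.
Roommate 1 (pledges 20, payoff 128): dropping to 0 → total 160, payoff 0. No gain.
Roommate 2 (pledges 20, payoff 128): dropping to 0 → total 160, payoff 0. No gain.
Roommate 3 (pledges 40, payoff 108): dropping to 0 → total 140, payoff 0. No gain.
Roommate 4 (pledges 0, payoff 148): pledging 60 → total 240, payoff 88. No gain.
Roommate 5 (pledges 60, payoff 88): dropping to 0 → total 120, payoff 0. No gain.
Roommate 6 (pledges 40, payoff 108): dropping to 0 → total 140, payoff 0. No gain.

Yes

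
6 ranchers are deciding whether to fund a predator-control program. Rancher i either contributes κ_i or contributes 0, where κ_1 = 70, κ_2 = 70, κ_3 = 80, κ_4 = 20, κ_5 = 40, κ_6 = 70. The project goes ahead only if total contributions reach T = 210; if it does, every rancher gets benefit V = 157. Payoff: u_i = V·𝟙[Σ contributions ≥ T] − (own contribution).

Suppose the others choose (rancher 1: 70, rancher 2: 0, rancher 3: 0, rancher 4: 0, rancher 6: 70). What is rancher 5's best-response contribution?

Others' total = 140. Even contributing 40 gives 180 < 210: no benefit either way.
Best response: 0.

0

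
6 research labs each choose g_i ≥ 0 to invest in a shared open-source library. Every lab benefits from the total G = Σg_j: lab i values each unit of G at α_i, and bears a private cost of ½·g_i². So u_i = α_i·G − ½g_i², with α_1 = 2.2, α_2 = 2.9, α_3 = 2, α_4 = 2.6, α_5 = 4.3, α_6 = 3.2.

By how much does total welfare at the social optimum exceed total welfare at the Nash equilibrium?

Lab i's FOC: ∂u_i/∂g_i = α_i − g_i = 0, so g_i* = α_i.
NE contributions = (2.2, 2.9, 2, 2.6, 4.3, 3.2); G = 17.2.
W^NE = (Σα)·G − ½Σα_i² = 17.2² − ½·52.74 = 269.47.
Planner sets g_i = Σα_j = 17.2 for every i, so G^SO = 6·17.2 = 103.2.
W^SO = (Σα)·G^SO − ½·6·(Σα)² = (6/2)·17.2² = 887.52.
Deadweight loss = W^SO − W^NE = 618.05.

618.05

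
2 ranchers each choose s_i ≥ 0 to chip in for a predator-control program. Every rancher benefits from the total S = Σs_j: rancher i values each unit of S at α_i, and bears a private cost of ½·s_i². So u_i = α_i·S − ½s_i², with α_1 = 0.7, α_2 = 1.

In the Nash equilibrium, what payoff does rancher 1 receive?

Rancher i's FOC: ∂u_i/∂s_i = α_i − s_i = 0, so s_i* = α_i.
NE contributions = (0.7, 1); S = 1.7.
u_1 = α_1·S − ½·(s_1)² = 0.7·1.7 − ½·0.7² = 0.945.

0.945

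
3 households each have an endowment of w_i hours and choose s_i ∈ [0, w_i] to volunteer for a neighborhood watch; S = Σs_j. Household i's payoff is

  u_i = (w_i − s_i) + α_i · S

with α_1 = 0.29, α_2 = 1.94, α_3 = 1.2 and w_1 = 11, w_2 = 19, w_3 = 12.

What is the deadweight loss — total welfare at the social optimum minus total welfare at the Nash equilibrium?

∂u_i/∂s_i = α_i − 1, so household i contributes w_i if α_i > 1, else 0.
α_i > 1 for i ∈ {2, 3}; NE contributions (0, 19, 12), S = 31.
W^NE = Σw_i − S^NE + (Σα_i)·S^NE = 42 + 2.43·31 = 117.33.
Planner: ∂(Σu_j)/∂s_i = Σα_j − 1 = 2.43 > 0, so everyone contributes w_i; S^SO = 42, W^SO = 42 + 2.43·42 = 144.06.
Deadweight loss = 26.73.

26.73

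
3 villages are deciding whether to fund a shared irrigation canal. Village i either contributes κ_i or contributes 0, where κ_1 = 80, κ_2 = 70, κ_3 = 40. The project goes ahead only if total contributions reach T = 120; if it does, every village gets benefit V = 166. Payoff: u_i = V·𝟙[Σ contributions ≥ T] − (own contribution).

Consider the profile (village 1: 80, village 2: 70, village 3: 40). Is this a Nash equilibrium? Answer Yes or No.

No

Total = 190 ≥ 120: provided.
Village 1 (pledges 80, payoff 86): dropping to 0 → total 110, payoff 0. No gain.
Village 2 (pledges 70, payoff 96): dropping to 0 → total 120, payoff 166. Profitable deviation.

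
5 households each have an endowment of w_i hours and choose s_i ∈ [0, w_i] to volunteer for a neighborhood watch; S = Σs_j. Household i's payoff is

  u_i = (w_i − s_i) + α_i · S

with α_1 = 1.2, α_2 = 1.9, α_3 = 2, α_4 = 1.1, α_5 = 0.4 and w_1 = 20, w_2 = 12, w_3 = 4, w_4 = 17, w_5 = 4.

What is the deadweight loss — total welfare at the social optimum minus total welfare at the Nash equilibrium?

∂u_i/∂s_i = α_i − 1, so household i contributes w_i if α_i > 1, else 0.
α_i > 1 for i ∈ {1, 2, 3, 4}; NE contributions (20, 12, 4, 17, 0), S = 53.
W^NE = Σw_i − S^NE + (Σα_i)·S^NE = 57 + 5.6·53 = 353.8.
Planner: ∂(Σu_j)/∂s_i = Σα_j − 1 = 5.6 > 0, so everyone contributes w_i; S^SO = 57, W^SO = 57 + 5.6·57 = 376.2.
Deadweight loss = 22.4.

22.4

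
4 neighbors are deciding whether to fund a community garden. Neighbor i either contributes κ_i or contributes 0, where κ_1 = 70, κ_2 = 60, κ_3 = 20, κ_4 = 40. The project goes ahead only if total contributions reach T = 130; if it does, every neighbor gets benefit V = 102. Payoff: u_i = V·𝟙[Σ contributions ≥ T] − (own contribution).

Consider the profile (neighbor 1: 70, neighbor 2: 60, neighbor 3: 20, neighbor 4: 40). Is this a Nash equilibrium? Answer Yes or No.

No

Total = 190 ≥ 130: provided.
Neighbor 1 (pledges 70, payoff 32): dropping to 0 → total 120, payoff 0. No gain.
Neighbor 2 (pledges 60, payoff 42): dropping to 0 → total 130, payoff 102. Profitable deviation.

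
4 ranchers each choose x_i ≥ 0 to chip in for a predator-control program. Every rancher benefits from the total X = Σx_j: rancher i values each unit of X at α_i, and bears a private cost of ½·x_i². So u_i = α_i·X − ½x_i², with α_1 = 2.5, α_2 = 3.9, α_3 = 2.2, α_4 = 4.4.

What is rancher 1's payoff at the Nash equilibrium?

Rancher i's FOC: ∂u_i/∂x_i = α_i − x_i = 0, so x_i* = α_i.
NE contributions = (2.5, 3.9, 2.2, 4.4); X = 13.
u_1 = α_1·X − ½·(x_1)² = 2.5·13 − ½·2.5² = 29.375.

29.375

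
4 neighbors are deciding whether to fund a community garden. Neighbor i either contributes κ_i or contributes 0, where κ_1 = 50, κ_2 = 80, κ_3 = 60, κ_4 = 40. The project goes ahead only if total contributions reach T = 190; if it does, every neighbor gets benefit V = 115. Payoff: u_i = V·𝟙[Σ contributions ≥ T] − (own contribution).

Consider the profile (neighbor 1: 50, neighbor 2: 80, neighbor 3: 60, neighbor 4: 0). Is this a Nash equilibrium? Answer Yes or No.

Total = 190 ≥ 190: provided.
Neighbor 1 (pledges 50, payoff 65): dropping to 0 → total 140, payoff 0. No gain.
Neighbor 2 (pledges 80, payoff 35): dropping to 0 → total 110, payoff 0. No gain.
Neighbor 3 (pledges 60, payoff 55): dropping to 0 → total 130, payoff 0. No gain.
Neighbor 4 (pledges 0, payoff 115): pledging 40 → total 230, payoff 75. No gain.

Yes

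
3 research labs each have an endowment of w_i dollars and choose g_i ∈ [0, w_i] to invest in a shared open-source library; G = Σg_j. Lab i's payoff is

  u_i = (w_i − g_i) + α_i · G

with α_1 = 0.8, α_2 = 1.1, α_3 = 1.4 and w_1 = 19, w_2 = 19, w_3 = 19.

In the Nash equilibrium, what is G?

∂u_i/∂g_i = α_i − 1, so lab i contributes w_i if α_i > 1, else 0.
α_i > 1 for i ∈ {2, 3}; NE contributions (0, 19, 19), G = 38.

38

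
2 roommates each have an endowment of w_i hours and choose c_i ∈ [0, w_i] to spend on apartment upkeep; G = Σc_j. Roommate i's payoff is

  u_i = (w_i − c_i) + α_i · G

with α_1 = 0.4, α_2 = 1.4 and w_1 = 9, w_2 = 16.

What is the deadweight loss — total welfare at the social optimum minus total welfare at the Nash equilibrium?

∂u_i/∂c_i = α_i − 1, so roommate i contributes w_i if α_i > 1, else 0.
α_i > 1 for i ∈ {2}; NE contributions (0, 16), G = 16.
W^NE = Σw_i − G^NE + (Σα_i)·G^NE = 25 + 0.8·16 = 37.8.
Planner: ∂(Σu_j)/∂c_i = Σα_j − 1 = 0.8 > 0, so everyone contributes w_i; G^SO = 25, W^SO = 25 + 0.8·25 = 45.
Deadweight loss = 7.2.

7.2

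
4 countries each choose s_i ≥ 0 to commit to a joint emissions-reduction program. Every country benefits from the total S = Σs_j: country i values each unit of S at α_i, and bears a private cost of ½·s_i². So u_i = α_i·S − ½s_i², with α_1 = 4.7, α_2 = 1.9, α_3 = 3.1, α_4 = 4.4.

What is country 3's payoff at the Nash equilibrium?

38.905

Country i's FOC: ∂u_i/∂s_i = α_i − s_i = 0, so s_i* = α_i.
NE contributions = (4.7, 1.9, 3.1, 4.4); S = 14.1.
u_3 = α_3·S − ½·(s_3)² = 3.1·14.1 − ½·3.1² = 38.905.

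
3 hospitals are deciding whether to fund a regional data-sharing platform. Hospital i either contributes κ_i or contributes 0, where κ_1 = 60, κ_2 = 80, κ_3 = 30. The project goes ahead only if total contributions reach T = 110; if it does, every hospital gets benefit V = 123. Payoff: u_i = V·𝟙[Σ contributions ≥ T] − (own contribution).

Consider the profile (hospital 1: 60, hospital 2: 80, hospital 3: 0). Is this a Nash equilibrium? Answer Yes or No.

Yes

Total = 140 ≥ 110: provided.
Hospital 1 (pledges 60, payoff 63): dropping to 0 → total 80, payoff 0. No gain.
Hospital 2 (pledges 80, payoff 43): dropping to 0 → total 60, payoff 0. No gain.
Hospital 3 (pledges 0, payoff 123): pledging 30 → total 170, payoff 93. No gain.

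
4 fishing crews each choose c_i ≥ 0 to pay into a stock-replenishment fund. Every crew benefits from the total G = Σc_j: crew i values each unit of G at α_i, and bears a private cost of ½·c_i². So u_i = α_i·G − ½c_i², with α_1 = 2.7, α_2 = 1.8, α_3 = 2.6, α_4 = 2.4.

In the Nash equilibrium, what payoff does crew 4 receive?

Crew i's FOC: ∂u_i/∂c_i = α_i − c_i = 0, so c_i* = α_i.
NE contributions = (2.7, 1.8, 2.6, 2.4); G = 9.5.
u_4 = α_4·G − ½·(c_4)² = 2.4·9.5 − ½·2.4² = 19.92.

19.92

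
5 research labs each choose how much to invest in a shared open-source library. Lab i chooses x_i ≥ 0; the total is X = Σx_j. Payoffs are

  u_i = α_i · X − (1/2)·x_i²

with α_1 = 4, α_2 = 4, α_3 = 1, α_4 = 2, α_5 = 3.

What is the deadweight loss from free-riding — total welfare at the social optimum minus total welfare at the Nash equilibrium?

317

Lab i's FOC: ∂u_i/∂x_i = α_i − x_i = 0, so x_i* = α_i.
NE contributions = (4, 4, 1, 2, 3); X = 14.
W^NE = (Σα)·X − ½Σα_i² = 14² − ½·46 = 173.
Planner sets x_i = Σα_j = 14 for every i, so X^SO = 5·14 = 70.
W^SO = (Σα)·X^SO − ½·5·(Σα)² = (5/2)·14² = 490.
Deadweight loss = W^SO − W^NE = 317.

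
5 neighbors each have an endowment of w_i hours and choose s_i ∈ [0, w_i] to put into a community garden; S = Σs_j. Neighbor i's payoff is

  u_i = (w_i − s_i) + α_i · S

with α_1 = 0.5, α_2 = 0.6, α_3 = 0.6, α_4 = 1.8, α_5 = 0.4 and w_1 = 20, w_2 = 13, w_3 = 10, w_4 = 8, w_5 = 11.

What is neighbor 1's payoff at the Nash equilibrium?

24

∂u_i/∂s_i = α_i − 1, so neighbor i contributes w_i if α_i > 1, else 0.
α_i > 1 for i ∈ {4}; NE contributions (0, 0, 0, 8, 0), S = 8.
u_1 = (20 − 0) + 0.5·8 = 24.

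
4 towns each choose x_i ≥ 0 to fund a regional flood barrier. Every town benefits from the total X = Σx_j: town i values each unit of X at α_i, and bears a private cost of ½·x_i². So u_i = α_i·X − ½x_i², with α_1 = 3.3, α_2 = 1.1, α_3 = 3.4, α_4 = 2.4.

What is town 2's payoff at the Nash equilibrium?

10.615

Town i's FOC: ∂u_i/∂x_i = α_i − x_i = 0, so x_i* = α_i.
NE contributions = (3.3, 1.1, 3.4, 2.4); X = 10.2.
u_2 = α_2·X − ½·(x_2)² = 1.1·10.2 − ½·1.1² = 10.615.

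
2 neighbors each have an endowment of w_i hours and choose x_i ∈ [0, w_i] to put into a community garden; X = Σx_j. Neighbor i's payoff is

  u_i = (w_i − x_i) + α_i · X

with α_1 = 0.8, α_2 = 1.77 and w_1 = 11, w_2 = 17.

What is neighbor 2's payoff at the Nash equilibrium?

30.09

∂u_i/∂x_i = α_i − 1, so neighbor i contributes w_i if α_i > 1, else 0.
α_i > 1 for i ∈ {2}; NE contributions (0, 17), X = 17.
u_2 = (17 − 17) + 1.77·17 = 30.09.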